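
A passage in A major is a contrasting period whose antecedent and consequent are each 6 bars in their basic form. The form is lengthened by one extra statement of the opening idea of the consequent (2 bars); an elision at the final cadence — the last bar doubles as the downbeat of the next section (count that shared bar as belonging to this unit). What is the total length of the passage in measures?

14 measures

Basic contrasting period: 6 + 6 = 12 bars.
12 (basic form) + 2 (extra statement) = 14.
The elision shares a bar with the next section but does not change this unit's count.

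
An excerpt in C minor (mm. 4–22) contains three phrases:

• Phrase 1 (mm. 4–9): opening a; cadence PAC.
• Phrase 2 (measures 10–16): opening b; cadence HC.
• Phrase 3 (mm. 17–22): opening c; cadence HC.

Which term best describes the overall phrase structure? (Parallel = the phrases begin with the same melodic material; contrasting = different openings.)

The final phrase closes with a half cadence, which is not stronger than the preceding half cadence; the 3 phrases lack an overall antecedent–consequent design and so form a phrase group.

phrase group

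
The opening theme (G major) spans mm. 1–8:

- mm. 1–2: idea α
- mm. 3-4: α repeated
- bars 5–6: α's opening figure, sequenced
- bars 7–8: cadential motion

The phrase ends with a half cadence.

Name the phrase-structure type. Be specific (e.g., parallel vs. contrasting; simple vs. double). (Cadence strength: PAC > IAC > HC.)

Basic idea (bars 1-2) + its repetition (mm. 3-4) form the presentation; fragmentation and cadence (measures 5–8) form the continuation — the 8-bar whole is a sentence.

sentence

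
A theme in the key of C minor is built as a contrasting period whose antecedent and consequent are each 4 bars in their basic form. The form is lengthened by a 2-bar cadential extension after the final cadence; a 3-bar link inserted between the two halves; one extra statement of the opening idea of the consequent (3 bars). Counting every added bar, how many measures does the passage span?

Basic contrasting period: 4 + 4 = 8 bars.
8 (basic form) + 2 (cadential extension) + 3 (link) + 3 (extra statement) = 16.

16 measures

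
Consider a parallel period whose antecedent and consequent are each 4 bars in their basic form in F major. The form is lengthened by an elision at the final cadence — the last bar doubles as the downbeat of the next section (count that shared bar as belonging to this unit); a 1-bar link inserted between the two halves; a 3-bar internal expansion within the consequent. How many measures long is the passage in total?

Basic parallel period: 4 + 4 = 8 bars.
8 (basic form) + 1 (link) + 3 (internal expansion) = 12.
The elision shares a bar with the next section but does not change this unit's count.

12 measures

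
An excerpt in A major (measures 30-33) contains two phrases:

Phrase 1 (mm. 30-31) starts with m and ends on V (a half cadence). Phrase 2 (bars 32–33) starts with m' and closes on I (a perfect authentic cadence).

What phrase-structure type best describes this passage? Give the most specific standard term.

Phrase 1 ends with a half cadence (weaker) and phrase 2 with a perfect authentic cadence (stronger): antecedent + consequent = a period.
The two phrases open with the same material (m / m'), so the period is parallel.

parallel period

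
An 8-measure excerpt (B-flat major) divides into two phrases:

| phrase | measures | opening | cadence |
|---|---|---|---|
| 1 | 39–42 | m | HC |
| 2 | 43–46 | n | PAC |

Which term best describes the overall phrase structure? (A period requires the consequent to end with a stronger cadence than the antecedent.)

contrasting period

Phrase 1 ends with a half cadence (weaker) and phrase 2 with a perfect authentic cadence (stronger): antecedent + consequent = a period.
The two phrases open with different material (m / n), so the period is contrasting.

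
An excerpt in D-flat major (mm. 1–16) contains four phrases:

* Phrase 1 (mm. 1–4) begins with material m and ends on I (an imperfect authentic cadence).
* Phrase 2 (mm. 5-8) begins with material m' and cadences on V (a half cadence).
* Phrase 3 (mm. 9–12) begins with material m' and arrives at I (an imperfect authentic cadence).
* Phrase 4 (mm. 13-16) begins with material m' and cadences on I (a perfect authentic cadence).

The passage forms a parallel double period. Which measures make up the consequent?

measures 9–16

In a double period the first pair of phrases (ending half cadence) is the large antecedent and the second pair (ending perfect authentic cadence) is the large consequent; the consequent is measures 9–16.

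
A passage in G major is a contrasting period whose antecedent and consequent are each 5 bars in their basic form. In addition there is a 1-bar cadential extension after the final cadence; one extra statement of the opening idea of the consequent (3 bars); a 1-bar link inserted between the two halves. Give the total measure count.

Basic contrasting period: 5 + 5 = 10 bars.
10 (basic form) + 1 (cadential extension) + 3 (extra statement) + 1 (link) = 15.

15 measures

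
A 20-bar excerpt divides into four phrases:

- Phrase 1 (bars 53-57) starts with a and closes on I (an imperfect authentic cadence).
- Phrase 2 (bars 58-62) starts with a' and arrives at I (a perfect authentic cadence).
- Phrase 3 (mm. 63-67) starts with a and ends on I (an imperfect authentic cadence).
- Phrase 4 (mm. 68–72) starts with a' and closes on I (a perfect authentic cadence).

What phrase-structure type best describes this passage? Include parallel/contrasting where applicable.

The cadence pattern IAC–PAC–IAC–PAC is weak–strong twice, and phrases 3–4 restate phrases 1–2: a period heard twice, not a double period (which would end weakly at phrase 2).

repeated period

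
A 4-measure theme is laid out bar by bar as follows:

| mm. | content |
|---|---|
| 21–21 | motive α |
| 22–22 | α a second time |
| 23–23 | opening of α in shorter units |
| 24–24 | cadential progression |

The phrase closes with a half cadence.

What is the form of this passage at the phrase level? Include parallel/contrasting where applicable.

sentence

Basic idea (bar 21) + its repetition (m. 22) form the presentation; fragmentation and cadence (mm. 23-24) form the continuation — the 4-bar whole is a sentence.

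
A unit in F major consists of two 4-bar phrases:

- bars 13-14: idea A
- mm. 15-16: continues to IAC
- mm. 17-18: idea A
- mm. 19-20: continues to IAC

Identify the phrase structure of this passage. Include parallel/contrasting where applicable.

repeated phrase

Both phrases have the same opening (A) and the same cadence (imperfect authentic cadence): the second is a restatement, not a consequent, so this is a repeated phrase rather than a period.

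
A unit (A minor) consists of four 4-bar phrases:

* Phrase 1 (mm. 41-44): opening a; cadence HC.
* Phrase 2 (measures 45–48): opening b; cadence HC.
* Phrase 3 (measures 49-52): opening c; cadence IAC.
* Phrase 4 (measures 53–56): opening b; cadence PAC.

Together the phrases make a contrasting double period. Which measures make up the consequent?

measures 49–56

In a double period the first pair of phrases (ending half cadence) is the large antecedent and the second pair (ending perfect authentic cadence) is the large consequent; the consequent is measures 49–56.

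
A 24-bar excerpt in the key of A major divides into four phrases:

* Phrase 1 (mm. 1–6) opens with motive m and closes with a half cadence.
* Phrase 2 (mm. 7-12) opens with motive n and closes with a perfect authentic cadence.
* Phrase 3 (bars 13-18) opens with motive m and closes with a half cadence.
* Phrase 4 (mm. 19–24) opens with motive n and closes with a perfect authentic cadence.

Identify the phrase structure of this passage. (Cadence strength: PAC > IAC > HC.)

repeated period

The cadence pattern HC–PAC–HC–PAC is weak–strong twice, and phrases 3–4 restate phrases 1–2: a period heard twice, not a double period (which would end weakly at phrase 2).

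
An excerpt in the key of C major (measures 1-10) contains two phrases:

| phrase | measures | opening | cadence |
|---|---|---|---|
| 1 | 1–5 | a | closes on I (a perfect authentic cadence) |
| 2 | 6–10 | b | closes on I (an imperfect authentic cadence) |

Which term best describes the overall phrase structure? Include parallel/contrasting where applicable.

The second phrase closes with an imperfect authentic cadence, which is not stronger than the first phrase's perfect authentic cadence; without a weak→strong cadential pair there is no antecedent–consequent relationship, so this is a phrase group rather than a period.

phrase group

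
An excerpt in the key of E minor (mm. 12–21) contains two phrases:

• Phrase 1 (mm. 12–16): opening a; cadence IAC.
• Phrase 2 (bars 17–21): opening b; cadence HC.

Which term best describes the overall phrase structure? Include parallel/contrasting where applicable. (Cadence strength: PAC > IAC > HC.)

phrase group

The second phrase closes with a half cadence, which is not stronger than the first phrase's imperfect authentic cadence; without a weak→strong cadential pair there is no antecedent–consequent relationship, so this is a phrase group rather than a period.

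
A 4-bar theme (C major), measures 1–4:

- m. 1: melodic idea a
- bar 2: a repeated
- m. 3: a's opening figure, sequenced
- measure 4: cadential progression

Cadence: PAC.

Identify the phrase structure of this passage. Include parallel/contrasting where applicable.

Basic idea (m. 1) + its repetition (m. 2) form the presentation; fragmentation and cadence (mm. 3–4) form the continuation — the 4-bar whole is a sentence.

sentence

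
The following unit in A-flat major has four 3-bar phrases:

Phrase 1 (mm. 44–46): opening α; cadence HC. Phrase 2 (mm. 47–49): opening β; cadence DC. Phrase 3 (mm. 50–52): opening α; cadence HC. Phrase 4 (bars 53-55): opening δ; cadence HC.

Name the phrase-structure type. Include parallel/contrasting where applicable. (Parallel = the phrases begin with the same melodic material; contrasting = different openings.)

Phrase 4 ends with a half cadence, no stronger than phrase 2's deceptive cadence, so the four phrases do not form a double period; nor do phrases 3–4 duplicate 1–2, so it is not a repeated period. With no phrase reaching a conclusive cadence, the passage is a phrase group.

phrase group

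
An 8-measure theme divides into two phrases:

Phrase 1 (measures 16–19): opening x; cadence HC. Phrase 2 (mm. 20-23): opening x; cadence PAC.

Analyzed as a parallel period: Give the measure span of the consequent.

measures 20–23

The antecedent is the phrase ending with the weaker cadence (half cadence, phrase 1) and the consequent the one ending more conclusively (perfect authentic cadence, phrase 2); the consequent is mm. 20–23.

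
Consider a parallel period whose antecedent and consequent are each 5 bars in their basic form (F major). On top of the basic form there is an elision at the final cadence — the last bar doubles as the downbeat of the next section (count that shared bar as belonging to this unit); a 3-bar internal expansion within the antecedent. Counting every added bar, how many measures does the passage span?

13 measures

Basic parallel period: 5 + 5 = 10 bars.
10 (basic form) + 3 (internal expansion) = 13.
The elision shares a bar with the next section but does not change this unit's count.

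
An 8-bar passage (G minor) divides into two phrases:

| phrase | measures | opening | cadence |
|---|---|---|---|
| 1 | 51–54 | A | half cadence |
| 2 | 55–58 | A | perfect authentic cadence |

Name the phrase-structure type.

parallel period

Phrase 1 ends with a half cadence (weaker) and phrase 2 with a perfect authentic cadence (stronger): antecedent + consequent = a period.
The two phrases open with the same material (A / A), so the period is parallel.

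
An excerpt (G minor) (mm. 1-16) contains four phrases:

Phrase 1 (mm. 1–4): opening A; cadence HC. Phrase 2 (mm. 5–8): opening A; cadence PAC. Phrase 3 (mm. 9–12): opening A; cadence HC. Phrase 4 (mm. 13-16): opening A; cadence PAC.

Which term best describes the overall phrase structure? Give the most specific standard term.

repeated period

The cadence pattern HC–PAC–HC–PAC is weak–strong twice, and phrases 3–4 restate phrases 1–2: a period heard twice, not a double period (which would end weakly at phrase 2).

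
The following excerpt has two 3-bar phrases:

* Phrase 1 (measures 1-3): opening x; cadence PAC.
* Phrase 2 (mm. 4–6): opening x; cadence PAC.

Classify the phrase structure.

Both phrases have the same opening (x) and the same cadence (perfect authentic cadence): the second is a restatement, not a consequent, so this is a repeated phrase rather than a period.

repeated phrase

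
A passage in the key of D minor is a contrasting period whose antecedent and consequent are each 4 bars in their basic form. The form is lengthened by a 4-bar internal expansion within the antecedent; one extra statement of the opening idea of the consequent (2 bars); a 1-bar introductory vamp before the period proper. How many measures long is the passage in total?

15 measures

Basic contrasting period: 4 + 4 = 8 bars.
8 (basic form) + 4 (internal expansion) + 2 (extra statement) + 1 (introduction) = 15.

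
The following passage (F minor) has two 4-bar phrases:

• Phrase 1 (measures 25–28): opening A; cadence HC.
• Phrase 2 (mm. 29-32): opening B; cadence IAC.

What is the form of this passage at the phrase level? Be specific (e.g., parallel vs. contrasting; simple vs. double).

contrasting period

Phrase 1 ends with a half cadence (weaker) and phrase 2 with an imperfect authentic cadence (stronger): antecedent + consequent = a period.
The two phrases open with different material (A / B), so the period is contrasting.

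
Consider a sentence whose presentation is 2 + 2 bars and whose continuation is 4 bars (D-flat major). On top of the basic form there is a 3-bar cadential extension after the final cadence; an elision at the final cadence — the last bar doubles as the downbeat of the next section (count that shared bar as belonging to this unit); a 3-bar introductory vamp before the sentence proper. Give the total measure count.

Basic sentence: 2 + 2 + 4 = 8 bars.
8 (basic form) + 3 (cadential extension) + 3 (introduction) = 14.
The elision shares a bar with the next section but does not change this unit's count.

14 measures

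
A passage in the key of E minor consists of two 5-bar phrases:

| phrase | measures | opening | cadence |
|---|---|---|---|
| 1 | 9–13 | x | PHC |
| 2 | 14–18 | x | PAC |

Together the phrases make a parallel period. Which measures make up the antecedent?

measures 9–13

The phrase ending with the weaker cadence (Phrygian half cadence) is the antecedent; the one ending more conclusively (perfect authentic cadence) is the consequent. The antecedent is measures 9–13.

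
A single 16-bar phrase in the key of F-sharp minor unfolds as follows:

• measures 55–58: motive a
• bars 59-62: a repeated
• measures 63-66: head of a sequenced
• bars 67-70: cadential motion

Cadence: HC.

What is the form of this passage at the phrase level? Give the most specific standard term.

sentence

Basic idea (mm. 55–58) + its repetition (bars 59-62) form the presentation; fragmentation and cadence (mm. 63–70) form the continuation — the 16-bar whole is a sentence.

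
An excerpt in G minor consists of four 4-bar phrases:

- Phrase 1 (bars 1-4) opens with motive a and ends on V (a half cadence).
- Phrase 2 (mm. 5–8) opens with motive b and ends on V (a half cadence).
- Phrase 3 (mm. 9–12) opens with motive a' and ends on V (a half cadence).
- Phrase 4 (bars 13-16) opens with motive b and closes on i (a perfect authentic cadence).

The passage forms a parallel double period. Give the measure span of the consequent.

In a double period the four phrases pair into a large antecedent (phrases 1–2, ending half cadence) and a large consequent (phrases 3–4, ending perfect authentic cadence). The consequent spans mm. 9–16.

measures 9–16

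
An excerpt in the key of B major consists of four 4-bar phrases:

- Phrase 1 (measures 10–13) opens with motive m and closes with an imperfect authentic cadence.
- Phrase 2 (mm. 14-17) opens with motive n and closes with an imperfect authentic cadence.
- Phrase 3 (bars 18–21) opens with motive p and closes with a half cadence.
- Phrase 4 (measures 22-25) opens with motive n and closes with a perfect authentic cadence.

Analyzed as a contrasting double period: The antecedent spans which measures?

measures 10–17

In a double period the four phrases pair into a large antecedent (phrases 1–2, ending imperfect authentic cadence) and a large consequent (phrases 3–4, ending perfect authentic cadence). The antecedent spans measures 10–17.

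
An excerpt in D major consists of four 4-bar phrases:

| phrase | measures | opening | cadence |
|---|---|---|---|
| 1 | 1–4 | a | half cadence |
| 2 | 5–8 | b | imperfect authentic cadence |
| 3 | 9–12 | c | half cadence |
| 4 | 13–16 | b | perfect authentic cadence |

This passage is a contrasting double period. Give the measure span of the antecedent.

measures 1–8

In a double period the four phrases pair into a large antecedent (phrases 1–2, ending imperfect authentic cadence) and a large consequent (phrases 3–4, ending perfect authentic cadence). The antecedent spans mm. 1–8.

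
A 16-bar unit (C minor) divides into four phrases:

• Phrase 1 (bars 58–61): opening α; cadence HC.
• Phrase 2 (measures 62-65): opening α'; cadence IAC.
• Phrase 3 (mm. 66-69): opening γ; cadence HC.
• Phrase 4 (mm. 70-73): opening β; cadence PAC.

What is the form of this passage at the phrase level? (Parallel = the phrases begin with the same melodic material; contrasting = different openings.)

Four phrases in two halves: the first half (mm. 58–65) ends with an imperfect authentic cadence, the second (mm. 66–73) with a perfect authentic cadence — a large antecedent–consequent pair, i.e. a double period.
Phrase 3 begins with different material from phrase 1, making it contrasting.

contrasting double period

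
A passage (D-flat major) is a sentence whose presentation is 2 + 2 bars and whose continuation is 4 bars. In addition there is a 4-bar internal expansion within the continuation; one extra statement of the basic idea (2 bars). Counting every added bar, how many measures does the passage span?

Basic sentence: 2 + 2 + 4 = 8 bars.
8 (basic form) + 4 (internal expansion) + 2 (extra statement) = 14.

14 measures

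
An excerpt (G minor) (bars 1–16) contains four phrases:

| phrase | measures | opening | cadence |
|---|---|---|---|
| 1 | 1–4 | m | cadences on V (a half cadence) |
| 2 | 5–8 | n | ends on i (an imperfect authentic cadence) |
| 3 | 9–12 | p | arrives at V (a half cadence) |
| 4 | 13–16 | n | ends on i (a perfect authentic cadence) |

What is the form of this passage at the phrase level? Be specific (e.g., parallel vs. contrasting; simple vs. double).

contrasting double period

Four phrases in two halves: the first half (mm. 1–8) ends with an imperfect authentic cadence, the second (bars 9–16) with a perfect authentic cadence — a large antecedent–consequent pair, i.e. a double period.
Phrase 3 begins with different material from phrase 1, making it contrasting.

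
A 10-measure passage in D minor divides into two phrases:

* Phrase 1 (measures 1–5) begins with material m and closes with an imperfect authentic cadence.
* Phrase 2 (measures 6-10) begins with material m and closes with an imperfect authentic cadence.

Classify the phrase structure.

repeated phrase

Both phrases have the same opening (m) and the same cadence (imperfect authentic cadence): the second is a restatement, not a consequent, so this is a repeated phrase rather than a period.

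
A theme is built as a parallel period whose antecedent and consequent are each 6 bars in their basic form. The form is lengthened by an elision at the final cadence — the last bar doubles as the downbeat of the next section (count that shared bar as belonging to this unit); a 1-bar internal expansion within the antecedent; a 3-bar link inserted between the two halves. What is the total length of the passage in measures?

Basic parallel period: 6 + 6 = 12 bars.
12 (basic form) + 1 (internal expansion) + 3 (link) = 16.
The elision shares a bar with the next section but does not change this unit's count.

16 measures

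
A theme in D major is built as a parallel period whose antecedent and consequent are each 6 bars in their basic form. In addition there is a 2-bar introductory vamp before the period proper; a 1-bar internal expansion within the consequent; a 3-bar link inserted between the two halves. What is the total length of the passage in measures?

18 measures

Basic parallel period: 6 + 6 = 12 bars.
12 (basic form) + 2 (introduction) + 1 (internal expansion) + 3 (link) = 18.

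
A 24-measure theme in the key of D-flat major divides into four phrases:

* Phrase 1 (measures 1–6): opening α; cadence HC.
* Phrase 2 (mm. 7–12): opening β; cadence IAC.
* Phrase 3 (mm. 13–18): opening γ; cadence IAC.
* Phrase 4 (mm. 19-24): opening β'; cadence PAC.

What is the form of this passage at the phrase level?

contrasting double period

Four phrases in two halves: the first half (mm. 1–12) ends with an imperfect authentic cadence, the second (mm. 13–24) with a perfect authentic cadence — a large antecedent–consequent pair, i.e. a double period.
Phrase 3 begins with different material from phrase 1, making it contrasting.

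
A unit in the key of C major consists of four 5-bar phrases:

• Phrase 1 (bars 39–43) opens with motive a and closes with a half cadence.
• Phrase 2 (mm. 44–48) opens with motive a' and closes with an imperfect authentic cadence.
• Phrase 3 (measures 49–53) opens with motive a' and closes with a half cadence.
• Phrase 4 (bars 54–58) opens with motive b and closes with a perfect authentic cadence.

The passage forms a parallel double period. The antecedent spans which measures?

In a double period the four phrases pair into a large antecedent (phrases 1–2, ending imperfect authentic cadence) and a large consequent (phrases 3–4, ending perfect authentic cadence). The antecedent spans mm. 39–48.

measures 39–48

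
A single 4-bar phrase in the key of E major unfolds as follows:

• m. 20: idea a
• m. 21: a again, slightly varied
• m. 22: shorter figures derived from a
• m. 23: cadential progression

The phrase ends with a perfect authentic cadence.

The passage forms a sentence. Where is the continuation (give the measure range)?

After the presentation (bars 20–21), the continuation covers the fragmentation through the cadence: mm. 22–23.

measures 22–23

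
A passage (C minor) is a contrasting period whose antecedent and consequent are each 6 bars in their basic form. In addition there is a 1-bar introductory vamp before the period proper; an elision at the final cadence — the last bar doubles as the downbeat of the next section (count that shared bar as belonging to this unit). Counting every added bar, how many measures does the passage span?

Basic contrasting period: 6 + 6 = 12 bars.
12 (basic form) + 1 (introduction) = 13.
The elision shares a bar with the next section but does not change this unit's count.

13 measures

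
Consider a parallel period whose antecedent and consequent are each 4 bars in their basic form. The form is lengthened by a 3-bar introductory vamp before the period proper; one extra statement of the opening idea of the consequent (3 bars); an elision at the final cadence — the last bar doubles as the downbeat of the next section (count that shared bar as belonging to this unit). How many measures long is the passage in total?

Basic parallel period: 4 + 4 = 8 bars.
8 (basic form) + 3 (introduction) + 3 (extra statement) = 14.
The elision shares a bar with the next section but does not change this unit's count.

14 measures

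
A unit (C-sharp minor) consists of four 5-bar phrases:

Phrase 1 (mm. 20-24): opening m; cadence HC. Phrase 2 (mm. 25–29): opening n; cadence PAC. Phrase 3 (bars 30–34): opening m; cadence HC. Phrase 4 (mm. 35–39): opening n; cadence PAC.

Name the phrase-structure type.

The cadence pattern HC–PAC–HC–PAC is weak–strong twice, and phrases 3–4 restate phrases 1–2: a period heard twice, not a double period (which would end weakly at phrase 2).

repeated period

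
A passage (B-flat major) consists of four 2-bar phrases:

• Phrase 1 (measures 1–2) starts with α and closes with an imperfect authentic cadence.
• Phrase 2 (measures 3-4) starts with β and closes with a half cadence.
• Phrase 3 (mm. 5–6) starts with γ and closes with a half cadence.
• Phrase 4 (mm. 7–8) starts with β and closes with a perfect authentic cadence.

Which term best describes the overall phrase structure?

contrasting double period

Four phrases in two halves: the first half (mm. 1–4) ends with a half cadence, the second (measures 5–8) with a perfect authentic cadence — a large antecedent–consequent pair, i.e. a double period.
Phrase 3 begins with different material from phrase 1, making it contrasting.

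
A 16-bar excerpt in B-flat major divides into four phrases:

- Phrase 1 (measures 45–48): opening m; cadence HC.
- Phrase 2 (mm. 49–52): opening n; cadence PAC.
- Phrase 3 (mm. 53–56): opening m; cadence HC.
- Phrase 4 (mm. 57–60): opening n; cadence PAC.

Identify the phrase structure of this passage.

repeated period

The cadence pattern HC–PAC–HC–PAC is weak–strong twice, and phrases 3–4 restate phrases 1–2: a period heard twice, not a double period (which would end weakly at phrase 2).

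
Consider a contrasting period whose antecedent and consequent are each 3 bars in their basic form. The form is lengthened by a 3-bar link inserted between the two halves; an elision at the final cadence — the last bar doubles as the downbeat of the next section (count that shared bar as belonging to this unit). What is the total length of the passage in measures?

Basic contrasting period: 3 + 3 = 6 bars.
6 (basic form) + 3 (link) = 9.
The elision shares a bar with the next section but does not change this unit's count.

9 measures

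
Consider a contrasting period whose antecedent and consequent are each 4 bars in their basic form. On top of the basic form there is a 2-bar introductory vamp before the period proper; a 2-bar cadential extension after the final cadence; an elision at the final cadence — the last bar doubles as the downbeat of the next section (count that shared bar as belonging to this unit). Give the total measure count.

Basic contrasting period: 4 + 4 = 8 bars.
8 (basic form) + 2 (introduction) + 2 (cadential extension) = 12.
The elision shares a bar with the next section but does not change this unit's count.

12 measures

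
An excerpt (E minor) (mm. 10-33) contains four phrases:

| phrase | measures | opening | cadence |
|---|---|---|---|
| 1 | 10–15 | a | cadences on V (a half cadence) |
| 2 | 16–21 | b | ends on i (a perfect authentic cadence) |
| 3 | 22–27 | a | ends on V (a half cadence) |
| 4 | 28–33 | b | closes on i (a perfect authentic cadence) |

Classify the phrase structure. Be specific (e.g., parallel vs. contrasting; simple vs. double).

The cadence pattern HC–PAC–HC–PAC is weak–strong twice, and phrases 3–4 restate phrases 1–2: a period heard twice, not a double period (which would end weakly at phrase 2).

repeated period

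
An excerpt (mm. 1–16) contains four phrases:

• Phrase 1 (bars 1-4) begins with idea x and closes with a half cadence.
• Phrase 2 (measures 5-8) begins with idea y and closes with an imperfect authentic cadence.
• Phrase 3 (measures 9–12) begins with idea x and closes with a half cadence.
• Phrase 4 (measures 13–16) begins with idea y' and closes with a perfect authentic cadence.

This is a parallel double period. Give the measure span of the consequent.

In a double period the first pair of phrases (ending imperfect authentic cadence) is the large antecedent and the second pair (ending perfect authentic cadence) is the large consequent; the consequent is measures 9–16.

measures 9–16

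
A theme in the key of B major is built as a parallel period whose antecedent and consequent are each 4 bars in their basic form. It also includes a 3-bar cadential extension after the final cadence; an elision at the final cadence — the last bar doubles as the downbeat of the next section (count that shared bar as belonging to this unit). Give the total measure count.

11 measures

Basic parallel period: 4 + 4 = 8 bars.
8 (basic form) + 3 (cadential extension) = 11.
The elision shares a bar with the next section but does not change this unit's count.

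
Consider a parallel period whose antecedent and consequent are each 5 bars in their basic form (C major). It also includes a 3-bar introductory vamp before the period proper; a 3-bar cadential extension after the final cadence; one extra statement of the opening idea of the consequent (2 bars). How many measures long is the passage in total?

18 measures

Basic parallel period: 5 + 5 = 10 bars.
10 (basic form) + 3 (introduction) + 3 (cadential extension) + 2 (extra statement) = 18.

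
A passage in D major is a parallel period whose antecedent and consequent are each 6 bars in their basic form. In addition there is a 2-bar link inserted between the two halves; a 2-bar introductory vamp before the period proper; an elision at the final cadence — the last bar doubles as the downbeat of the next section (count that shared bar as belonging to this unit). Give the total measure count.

16 measures

Basic parallel period: 6 + 6 = 12 bars.
12 (basic form) + 2 (link) + 2 (introduction) = 16.
The elision shares a bar with the next section but does not change this unit's count.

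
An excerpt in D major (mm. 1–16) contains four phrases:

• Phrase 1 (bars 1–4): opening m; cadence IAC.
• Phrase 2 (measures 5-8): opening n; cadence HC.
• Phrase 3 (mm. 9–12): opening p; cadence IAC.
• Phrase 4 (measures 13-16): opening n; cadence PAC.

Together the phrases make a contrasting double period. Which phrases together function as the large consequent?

phrases 3 and 4

In a double period the first pair of phrases (ending half cadence) is the large antecedent and the second pair (ending perfect authentic cadence) is the large consequent; the consequent is phrases 3 and 4.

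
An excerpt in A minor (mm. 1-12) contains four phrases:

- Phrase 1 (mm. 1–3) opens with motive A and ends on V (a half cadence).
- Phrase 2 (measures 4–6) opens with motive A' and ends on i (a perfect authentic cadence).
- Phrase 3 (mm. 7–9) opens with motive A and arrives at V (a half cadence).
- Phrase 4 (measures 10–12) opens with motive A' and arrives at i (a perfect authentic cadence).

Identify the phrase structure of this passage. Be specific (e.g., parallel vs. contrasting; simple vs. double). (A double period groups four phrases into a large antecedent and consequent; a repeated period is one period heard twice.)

repeated period

The cadence pattern HC–PAC–HC–PAC is weak–strong twice, and phrases 3–4 restate phrases 1–2: a period heard twice, not a double period (which would end weakly at phrase 2).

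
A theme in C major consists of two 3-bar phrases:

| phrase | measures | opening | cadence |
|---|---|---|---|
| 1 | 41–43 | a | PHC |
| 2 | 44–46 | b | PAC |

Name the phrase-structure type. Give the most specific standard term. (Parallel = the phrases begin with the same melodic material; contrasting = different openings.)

Phrase 1 ends with a Phrygian half cadence (weaker) and phrase 2 with a perfect authentic cadence (stronger): antecedent + consequent = a period.
The two phrases open with different material (a / b), so the period is contrasting.

contrasting period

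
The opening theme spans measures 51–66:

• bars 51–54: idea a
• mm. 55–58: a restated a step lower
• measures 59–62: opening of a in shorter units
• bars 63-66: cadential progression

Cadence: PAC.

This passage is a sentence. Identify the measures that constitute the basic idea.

The presentation of a sentence is the basic idea (measures 51–54) plus its repetition (bars 55–58); the basic idea is therefore bars 51–54.

measures 51–54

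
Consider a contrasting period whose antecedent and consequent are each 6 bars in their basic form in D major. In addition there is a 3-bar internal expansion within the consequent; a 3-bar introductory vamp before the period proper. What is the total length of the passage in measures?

18 measures

Basic contrasting period: 6 + 6 = 12 bars.
12 (basic form) + 3 (internal expansion) + 3 (introduction) = 18.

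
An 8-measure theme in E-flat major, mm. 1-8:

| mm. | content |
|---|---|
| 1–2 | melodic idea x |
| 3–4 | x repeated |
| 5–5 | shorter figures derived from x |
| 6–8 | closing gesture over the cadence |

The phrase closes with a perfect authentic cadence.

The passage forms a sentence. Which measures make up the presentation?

measures 1–4

The presentation of a sentence is the basic idea (mm. 1–2) plus its repetition (mm. 3–4); the presentation is therefore measures 1-4.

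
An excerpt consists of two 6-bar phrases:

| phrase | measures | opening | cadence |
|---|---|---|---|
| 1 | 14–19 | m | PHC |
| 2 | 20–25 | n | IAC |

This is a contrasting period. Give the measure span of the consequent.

measures 20–25

The phrase ending with the weaker cadence (Phrygian half cadence) is the antecedent; the one ending more conclusively (imperfect authentic cadence) is the consequent. The consequent is measures 20–25.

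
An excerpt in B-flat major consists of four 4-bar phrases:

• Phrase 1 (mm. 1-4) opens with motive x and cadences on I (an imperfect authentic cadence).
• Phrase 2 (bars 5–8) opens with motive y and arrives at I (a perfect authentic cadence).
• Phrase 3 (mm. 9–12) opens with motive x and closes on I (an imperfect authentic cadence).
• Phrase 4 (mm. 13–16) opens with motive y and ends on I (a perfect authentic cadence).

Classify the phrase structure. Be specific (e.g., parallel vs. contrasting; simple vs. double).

repeated period

The cadence pattern IAC–PAC–IAC–PAC is weak–strong twice, and phrases 3–4 restate phrases 1–2: a period heard twice, not a double period (which would end weakly at phrase 2).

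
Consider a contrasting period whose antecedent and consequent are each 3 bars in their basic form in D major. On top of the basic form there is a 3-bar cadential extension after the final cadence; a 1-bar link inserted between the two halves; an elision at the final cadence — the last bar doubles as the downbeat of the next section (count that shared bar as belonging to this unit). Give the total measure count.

Basic contrasting period: 3 + 3 = 6 bars.
6 (basic form) + 3 (cadential extension) + 1 (link) = 10.
The elision shares a bar with the next section but does not change this unit's count.

10 measures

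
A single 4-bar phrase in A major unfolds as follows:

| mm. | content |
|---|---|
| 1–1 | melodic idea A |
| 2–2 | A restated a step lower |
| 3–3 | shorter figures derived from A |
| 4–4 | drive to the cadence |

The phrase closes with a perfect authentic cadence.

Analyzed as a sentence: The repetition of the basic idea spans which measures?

measures 2–2

The presentation of a sentence is the basic idea (bar 1) plus its repetition (m. 2); the repetition of the basic idea is therefore bar 2.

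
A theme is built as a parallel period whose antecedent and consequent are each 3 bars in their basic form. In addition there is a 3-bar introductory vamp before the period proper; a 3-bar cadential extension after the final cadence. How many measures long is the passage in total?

Basic parallel period: 3 + 3 = 6 bars.
6 (basic form) + 3 (introduction) + 3 (cadential extension) = 12.

12 measures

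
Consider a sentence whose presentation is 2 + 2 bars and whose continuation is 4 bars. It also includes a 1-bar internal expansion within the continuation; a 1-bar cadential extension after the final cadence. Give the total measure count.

Basic sentence: 2 + 2 + 4 = 8 bars.
8 (basic form) + 1 (internal expansion) + 1 (cadential extension) = 10.

10 measures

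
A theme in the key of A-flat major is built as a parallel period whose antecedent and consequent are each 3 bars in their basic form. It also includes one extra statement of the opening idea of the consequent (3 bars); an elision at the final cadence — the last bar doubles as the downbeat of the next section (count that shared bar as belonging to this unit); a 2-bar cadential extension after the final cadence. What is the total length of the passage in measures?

11 measures

Basic parallel period: 3 + 3 = 6 bars.
6 (basic form) + 3 (extra statement) + 2 (cadential extension) = 11.
The elision shares a bar with the next section but does not change this unit's count.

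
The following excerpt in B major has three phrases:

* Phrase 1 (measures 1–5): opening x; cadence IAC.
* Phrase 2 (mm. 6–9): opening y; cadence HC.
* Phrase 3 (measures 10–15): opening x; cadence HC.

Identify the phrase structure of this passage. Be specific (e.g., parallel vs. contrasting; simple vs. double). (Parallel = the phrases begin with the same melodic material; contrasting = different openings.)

The final phrase closes with a half cadence, which is not stronger than the preceding half cadence; the 3 phrases lack an overall antecedent–consequent design and so form a phrase group.

phrase group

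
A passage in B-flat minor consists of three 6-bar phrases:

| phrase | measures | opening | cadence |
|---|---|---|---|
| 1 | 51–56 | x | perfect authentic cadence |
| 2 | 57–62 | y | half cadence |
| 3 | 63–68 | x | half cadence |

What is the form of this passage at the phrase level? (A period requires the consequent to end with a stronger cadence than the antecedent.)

phrase group

The final phrase closes with a half cadence, which is not stronger than the preceding half cadence; the 3 phrases lack an overall antecedent–consequent design and so form a phrase group.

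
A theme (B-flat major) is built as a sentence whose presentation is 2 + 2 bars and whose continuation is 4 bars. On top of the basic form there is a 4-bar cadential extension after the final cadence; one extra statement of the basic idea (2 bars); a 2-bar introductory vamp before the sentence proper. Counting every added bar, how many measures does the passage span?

Basic sentence: 2 + 2 + 4 = 8 bars.
8 (basic form) + 4 (cadential extension) + 2 (extra statement) + 2 (introduction) = 16.

16 measures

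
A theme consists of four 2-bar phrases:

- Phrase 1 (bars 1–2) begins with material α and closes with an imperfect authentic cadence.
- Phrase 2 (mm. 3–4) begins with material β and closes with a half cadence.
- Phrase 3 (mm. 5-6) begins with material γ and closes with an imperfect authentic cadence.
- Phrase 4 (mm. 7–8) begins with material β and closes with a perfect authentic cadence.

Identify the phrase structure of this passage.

contrasting double period

Four phrases in two halves: the first half (mm. 1-4) ends with a half cadence, the second (mm. 5-8) with a perfect authentic cadence — a large antecedent–consequent pair, i.e. a double period.
Phrase 3 begins with different material from phrase 1, making it contrasting.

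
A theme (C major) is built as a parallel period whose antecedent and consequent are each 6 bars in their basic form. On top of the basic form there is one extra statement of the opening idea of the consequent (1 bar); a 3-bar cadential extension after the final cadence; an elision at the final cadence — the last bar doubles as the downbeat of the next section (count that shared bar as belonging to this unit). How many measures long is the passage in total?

Basic parallel period: 6 + 6 = 12 bars.
12 (basic form) + 1 (extra statement) + 3 (cadential extension) = 16.
The elision shares a bar with the next section but does not change this unit's count.

16 measures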